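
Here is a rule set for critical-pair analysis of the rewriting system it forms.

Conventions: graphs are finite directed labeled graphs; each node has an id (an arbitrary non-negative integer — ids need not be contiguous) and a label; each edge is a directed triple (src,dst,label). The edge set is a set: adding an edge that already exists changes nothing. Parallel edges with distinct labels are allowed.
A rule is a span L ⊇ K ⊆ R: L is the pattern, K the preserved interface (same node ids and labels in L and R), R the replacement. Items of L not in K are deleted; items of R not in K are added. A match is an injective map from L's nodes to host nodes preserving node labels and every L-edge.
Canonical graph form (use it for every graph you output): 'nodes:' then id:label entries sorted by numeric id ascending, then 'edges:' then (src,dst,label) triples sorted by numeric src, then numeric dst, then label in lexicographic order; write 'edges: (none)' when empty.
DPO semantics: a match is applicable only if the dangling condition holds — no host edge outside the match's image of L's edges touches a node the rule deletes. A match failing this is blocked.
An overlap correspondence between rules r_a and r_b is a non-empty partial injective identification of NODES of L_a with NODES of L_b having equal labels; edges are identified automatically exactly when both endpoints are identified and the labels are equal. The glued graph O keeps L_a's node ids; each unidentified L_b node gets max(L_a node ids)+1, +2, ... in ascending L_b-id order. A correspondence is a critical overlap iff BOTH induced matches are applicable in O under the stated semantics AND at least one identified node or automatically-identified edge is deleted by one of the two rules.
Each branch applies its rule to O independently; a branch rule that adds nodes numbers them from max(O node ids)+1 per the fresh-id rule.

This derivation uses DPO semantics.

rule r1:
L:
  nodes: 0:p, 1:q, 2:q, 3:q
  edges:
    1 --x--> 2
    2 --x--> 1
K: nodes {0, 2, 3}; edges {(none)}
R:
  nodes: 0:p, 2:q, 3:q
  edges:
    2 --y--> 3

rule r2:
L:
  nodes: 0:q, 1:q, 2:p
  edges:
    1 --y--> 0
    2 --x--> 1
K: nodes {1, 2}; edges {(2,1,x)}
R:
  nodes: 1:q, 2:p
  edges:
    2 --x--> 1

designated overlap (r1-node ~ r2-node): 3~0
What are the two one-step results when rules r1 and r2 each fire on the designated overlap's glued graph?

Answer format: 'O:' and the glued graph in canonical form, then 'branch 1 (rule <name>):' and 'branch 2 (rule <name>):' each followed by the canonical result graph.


O:
nodes: 0:p, 1:q, 2:q, 3:q, 4:q, 5:p
edges: (1,2,x); (2,1,x); (4,3,y); (5,4,x)
branch 1 (rule r1):
nodes: 0:p, 2:q, 3:q, 4:q, 5:p
edges: (2,3,y); (4,3,y); (5,4,x)
branch 2 (rule r2):
nodes: 0:p, 1:q, 2:q, 4:q, 5:p
edges: (1,2,x); (2,1,x); (5,4,x)


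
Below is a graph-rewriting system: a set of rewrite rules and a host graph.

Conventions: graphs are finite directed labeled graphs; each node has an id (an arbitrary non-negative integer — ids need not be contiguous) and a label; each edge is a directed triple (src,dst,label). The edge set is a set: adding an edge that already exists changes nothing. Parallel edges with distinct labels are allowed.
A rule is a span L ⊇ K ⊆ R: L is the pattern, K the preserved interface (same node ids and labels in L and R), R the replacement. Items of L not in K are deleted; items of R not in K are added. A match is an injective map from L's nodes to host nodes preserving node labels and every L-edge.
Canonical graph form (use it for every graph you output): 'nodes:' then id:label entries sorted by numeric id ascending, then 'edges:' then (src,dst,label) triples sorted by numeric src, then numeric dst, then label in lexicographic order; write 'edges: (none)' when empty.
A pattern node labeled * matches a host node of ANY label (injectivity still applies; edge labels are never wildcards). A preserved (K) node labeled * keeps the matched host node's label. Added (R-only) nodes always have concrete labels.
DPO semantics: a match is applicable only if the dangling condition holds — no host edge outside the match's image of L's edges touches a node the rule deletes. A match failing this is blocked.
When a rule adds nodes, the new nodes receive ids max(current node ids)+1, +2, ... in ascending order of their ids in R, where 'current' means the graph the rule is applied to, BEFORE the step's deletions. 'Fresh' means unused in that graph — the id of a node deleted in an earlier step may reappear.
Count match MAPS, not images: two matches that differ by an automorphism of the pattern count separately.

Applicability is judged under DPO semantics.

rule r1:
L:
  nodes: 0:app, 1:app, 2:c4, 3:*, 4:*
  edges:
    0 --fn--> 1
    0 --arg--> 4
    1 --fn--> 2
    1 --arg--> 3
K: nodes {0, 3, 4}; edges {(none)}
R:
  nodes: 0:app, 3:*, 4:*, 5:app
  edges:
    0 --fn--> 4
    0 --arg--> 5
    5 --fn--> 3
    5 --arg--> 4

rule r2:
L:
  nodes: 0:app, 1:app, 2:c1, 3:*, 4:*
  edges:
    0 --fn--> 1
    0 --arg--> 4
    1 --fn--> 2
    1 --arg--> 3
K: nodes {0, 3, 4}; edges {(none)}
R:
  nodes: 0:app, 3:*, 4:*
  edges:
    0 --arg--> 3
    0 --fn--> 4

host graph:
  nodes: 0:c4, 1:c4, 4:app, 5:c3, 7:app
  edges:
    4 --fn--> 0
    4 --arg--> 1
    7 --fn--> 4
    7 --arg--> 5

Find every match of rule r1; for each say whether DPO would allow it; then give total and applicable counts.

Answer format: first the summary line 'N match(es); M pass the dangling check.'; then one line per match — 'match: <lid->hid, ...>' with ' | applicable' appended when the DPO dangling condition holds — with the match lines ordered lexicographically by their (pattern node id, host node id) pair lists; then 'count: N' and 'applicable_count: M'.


1 match(es); 1 pass the dangling check.
match: 0->7, 1->4, 2->0, 3->1, 4->5 | applicable
count: 1
applicable_count: 1


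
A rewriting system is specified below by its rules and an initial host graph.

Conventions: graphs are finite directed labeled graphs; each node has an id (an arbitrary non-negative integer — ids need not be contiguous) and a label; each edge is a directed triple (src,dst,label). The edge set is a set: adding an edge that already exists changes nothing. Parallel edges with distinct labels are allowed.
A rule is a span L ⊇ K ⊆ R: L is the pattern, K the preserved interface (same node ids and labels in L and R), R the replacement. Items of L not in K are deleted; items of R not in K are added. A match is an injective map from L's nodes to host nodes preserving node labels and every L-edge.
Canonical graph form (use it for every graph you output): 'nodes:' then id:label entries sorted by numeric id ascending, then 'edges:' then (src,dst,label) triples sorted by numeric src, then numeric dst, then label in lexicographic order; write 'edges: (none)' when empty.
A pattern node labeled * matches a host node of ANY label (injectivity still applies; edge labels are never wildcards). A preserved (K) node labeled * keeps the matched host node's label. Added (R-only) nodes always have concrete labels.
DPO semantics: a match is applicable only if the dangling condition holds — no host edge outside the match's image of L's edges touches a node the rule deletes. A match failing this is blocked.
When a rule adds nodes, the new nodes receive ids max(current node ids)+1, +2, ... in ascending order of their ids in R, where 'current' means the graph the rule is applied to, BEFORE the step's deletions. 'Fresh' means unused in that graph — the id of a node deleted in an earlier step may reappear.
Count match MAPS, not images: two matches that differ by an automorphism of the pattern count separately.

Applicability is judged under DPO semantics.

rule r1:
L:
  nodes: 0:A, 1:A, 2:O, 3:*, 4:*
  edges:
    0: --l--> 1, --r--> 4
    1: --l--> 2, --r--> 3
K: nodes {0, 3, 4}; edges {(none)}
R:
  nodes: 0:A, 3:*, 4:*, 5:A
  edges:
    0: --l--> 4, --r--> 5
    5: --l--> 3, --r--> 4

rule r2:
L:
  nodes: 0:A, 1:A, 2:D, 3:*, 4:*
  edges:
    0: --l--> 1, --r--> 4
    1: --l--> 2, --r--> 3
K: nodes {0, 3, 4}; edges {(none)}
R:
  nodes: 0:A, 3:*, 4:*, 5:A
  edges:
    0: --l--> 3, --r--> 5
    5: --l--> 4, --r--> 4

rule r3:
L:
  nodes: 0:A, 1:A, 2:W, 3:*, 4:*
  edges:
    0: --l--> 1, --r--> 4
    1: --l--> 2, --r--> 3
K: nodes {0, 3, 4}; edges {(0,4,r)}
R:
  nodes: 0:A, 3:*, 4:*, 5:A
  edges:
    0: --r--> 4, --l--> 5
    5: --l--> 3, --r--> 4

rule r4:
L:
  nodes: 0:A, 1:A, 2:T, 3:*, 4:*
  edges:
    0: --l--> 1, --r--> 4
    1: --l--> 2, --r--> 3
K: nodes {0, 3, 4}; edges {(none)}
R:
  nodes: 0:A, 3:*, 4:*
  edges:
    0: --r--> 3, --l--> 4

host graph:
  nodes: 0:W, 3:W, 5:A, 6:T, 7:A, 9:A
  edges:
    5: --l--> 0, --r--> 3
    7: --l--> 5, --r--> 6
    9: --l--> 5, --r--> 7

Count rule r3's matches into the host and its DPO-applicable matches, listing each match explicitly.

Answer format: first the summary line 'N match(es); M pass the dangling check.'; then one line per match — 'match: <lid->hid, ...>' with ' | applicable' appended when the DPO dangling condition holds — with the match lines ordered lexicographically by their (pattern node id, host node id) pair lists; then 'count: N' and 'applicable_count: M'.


2 match(es); 0 pass the dangling check.
match: 0->7, 1->5, 2->0, 3->3, 4->6
match: 0->9, 1->5, 2->0, 3->3, 4->7
count: 2
applicable_count: 0


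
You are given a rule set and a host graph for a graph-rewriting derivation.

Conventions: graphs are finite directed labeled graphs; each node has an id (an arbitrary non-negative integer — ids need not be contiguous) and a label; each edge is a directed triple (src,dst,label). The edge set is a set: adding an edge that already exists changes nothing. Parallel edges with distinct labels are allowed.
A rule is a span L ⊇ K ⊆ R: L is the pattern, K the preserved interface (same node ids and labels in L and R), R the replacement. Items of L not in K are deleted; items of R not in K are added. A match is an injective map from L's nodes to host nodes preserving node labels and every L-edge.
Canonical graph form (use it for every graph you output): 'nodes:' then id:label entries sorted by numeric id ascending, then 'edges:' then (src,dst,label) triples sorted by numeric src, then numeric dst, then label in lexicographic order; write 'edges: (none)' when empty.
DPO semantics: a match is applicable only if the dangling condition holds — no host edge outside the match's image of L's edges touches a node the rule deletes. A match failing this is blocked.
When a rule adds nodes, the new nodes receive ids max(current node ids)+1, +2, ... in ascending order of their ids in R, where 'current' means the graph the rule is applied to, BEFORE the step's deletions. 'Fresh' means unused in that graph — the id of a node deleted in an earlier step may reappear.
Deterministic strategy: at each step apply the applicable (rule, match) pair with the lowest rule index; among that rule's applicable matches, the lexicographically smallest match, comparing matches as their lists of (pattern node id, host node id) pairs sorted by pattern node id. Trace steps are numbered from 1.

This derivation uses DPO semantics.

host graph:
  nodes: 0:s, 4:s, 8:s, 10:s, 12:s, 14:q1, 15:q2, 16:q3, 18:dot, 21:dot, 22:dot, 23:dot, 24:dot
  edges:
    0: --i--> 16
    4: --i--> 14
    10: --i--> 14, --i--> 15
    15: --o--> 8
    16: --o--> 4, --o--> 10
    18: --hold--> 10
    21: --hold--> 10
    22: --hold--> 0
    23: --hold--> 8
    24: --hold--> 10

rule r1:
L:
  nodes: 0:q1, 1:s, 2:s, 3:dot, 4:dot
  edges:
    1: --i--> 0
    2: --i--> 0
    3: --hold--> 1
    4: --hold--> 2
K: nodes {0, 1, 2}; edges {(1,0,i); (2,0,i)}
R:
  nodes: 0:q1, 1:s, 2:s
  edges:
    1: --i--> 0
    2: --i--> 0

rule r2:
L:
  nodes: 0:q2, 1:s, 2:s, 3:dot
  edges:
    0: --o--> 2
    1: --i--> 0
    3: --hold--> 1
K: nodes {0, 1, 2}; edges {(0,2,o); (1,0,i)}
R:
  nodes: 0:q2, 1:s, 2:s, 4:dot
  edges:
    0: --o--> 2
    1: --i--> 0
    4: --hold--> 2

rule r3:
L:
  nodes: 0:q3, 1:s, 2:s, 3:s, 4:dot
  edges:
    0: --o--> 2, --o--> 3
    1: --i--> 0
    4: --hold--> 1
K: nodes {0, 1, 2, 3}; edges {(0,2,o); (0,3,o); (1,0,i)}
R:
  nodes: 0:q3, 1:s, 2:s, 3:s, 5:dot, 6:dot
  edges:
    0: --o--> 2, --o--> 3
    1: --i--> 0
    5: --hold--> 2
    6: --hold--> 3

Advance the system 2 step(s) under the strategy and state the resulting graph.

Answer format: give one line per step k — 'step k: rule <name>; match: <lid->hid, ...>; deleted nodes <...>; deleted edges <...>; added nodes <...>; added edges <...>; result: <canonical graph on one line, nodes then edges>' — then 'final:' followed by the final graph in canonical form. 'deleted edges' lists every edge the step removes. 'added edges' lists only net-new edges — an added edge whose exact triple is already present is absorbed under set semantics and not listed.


step 1: rule r2; match: 0->15, 1->10, 2->8, 3->18; deleted nodes 18; deleted edges (18,10,hold); added nodes 25; added edges (25,8,hold); result: nodes: 0:s, 4:s, 8:s, 10:s, 12:s, 14:q1, 15:q2, 16:q3, 21:dot, 22:dot, 23:dot, 24:dot, 25:dot edges: (0,16,i); (4,14,i); (10,14,i); (10,15,i); (15,8,o); (16,4,o); (16,10,o); (21,10,hold); (22,0,hold); (23,8,hold); (24,10,hold); (25,8,hold)
step 2: rule r2; match: 0->15, 1->10, 2->8, 3->21; deleted nodes 21; deleted edges (21,10,hold); added nodes 26; added edges (26,8,hold); result: nodes: 0:s, 4:s, 8:s, 10:s, 12:s, 14:q1, 15:q2, 16:q3, 22:dot, 23:dot, 24:dot, 25:dot, 26:dot edges: (0,16,i); (4,14,i); (10,14,i); (10,15,i); (15,8,o); (16,4,o); (16,10,o); (22,0,hold); (23,8,hold); (24,10,hold); (25,8,hold); (26,8,hold)
final:
nodes: 0:s, 4:s, 8:s, 10:s, 12:s, 14:q1, 15:q2, 16:q3, 22:dot, 23:dot, 24:dot, 25:dot, 26:dot
edges: (0,16,i); (4,14,i); (10,14,i); (10,15,i); (15,8,o); (16,4,o); (16,10,o); (22,0,hold); (23,8,hold); (24,10,hold); (25,8,hold); (26,8,hold)


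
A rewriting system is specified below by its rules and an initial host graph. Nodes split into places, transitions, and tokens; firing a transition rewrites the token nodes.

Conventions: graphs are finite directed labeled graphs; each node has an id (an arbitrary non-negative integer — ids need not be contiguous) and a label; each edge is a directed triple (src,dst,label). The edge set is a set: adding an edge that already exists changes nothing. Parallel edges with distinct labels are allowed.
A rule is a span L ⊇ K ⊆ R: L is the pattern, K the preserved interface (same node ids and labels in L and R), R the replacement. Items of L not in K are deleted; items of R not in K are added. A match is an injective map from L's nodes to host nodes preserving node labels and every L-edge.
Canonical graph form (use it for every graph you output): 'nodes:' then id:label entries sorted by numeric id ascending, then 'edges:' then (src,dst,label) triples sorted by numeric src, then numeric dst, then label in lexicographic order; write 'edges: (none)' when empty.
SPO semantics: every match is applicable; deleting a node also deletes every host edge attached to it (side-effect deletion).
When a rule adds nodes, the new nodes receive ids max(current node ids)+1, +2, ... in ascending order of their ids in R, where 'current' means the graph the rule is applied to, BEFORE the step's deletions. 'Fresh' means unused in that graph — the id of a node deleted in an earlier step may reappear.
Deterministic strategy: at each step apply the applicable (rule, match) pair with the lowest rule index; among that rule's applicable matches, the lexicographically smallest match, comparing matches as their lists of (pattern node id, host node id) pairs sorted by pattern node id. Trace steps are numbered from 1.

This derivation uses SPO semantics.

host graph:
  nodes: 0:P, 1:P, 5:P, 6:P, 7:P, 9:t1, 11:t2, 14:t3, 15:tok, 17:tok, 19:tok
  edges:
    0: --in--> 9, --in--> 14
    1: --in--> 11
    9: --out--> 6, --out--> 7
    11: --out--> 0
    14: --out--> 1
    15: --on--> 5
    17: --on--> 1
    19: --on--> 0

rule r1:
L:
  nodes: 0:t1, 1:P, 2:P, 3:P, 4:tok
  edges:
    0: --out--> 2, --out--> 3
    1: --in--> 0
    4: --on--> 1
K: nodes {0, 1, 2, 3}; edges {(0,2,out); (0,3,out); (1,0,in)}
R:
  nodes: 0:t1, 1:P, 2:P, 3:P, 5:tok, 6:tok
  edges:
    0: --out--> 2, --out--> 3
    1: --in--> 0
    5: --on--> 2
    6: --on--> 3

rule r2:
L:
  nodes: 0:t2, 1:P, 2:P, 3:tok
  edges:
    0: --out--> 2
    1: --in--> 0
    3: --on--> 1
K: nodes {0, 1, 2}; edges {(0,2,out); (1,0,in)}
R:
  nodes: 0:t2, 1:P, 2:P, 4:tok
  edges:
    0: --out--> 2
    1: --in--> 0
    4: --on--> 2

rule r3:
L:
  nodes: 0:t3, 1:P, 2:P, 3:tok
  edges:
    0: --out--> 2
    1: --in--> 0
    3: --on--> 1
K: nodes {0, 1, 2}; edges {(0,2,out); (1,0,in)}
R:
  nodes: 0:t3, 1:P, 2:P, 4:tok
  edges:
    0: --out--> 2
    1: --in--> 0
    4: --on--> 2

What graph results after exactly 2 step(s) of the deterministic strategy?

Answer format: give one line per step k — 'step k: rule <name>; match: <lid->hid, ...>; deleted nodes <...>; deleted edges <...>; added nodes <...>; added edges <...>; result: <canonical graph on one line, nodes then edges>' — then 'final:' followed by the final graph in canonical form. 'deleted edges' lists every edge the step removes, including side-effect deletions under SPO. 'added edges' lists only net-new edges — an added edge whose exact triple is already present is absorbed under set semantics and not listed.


step 1: rule r1; match: 0->9, 1->0, 2->6, 3->7, 4->19; deleted nodes 19; deleted edges (19,0,on); added nodes 20, 21; added edges (20,6,on); (21,7,on); result: nodes: 0:P, 1:P, 5:P, 6:P, 7:P, 9:t1, 11:t2, 14:t3, 15:tok, 17:tok, 20:tok, 21:tok edges: (0,9,in); (0,14,in); (1,11,in); (9,6,out); (9,7,out); (11,0,out); (14,1,out); (15,5,on); (17,1,on); (20,6,on); (21,7,on)
step 2: rule r2; match: 0->11, 1->1, 2->0, 3->17; deleted nodes 17; deleted edges (17,1,on); added nodes 22; added edges (22,0,on); result: nodes: 0:P, 1:P, 5:P, 6:P, 7:P, 9:t1, 11:t2, 14:t3, 15:tok, 20:tok, 21:tok, 22:tok edges: (0,9,in); (0,14,in); (1,11,in); (9,6,out); (9,7,out); (11,0,out); (14,1,out); (15,5,on); (20,6,on); (21,7,on); (22,0,on)
final:
nodes: 0:P, 1:P, 5:P, 6:P, 7:P, 9:t1, 11:t2, 14:t3, 15:tok, 20:tok, 21:tok, 22:tok
edges: (0,9,in); (0,14,in); (1,11,in); (9,6,out); (9,7,out); (11,0,out); (14,1,out); (15,5,on); (20,6,on); (21,7,on); (22,0,on)


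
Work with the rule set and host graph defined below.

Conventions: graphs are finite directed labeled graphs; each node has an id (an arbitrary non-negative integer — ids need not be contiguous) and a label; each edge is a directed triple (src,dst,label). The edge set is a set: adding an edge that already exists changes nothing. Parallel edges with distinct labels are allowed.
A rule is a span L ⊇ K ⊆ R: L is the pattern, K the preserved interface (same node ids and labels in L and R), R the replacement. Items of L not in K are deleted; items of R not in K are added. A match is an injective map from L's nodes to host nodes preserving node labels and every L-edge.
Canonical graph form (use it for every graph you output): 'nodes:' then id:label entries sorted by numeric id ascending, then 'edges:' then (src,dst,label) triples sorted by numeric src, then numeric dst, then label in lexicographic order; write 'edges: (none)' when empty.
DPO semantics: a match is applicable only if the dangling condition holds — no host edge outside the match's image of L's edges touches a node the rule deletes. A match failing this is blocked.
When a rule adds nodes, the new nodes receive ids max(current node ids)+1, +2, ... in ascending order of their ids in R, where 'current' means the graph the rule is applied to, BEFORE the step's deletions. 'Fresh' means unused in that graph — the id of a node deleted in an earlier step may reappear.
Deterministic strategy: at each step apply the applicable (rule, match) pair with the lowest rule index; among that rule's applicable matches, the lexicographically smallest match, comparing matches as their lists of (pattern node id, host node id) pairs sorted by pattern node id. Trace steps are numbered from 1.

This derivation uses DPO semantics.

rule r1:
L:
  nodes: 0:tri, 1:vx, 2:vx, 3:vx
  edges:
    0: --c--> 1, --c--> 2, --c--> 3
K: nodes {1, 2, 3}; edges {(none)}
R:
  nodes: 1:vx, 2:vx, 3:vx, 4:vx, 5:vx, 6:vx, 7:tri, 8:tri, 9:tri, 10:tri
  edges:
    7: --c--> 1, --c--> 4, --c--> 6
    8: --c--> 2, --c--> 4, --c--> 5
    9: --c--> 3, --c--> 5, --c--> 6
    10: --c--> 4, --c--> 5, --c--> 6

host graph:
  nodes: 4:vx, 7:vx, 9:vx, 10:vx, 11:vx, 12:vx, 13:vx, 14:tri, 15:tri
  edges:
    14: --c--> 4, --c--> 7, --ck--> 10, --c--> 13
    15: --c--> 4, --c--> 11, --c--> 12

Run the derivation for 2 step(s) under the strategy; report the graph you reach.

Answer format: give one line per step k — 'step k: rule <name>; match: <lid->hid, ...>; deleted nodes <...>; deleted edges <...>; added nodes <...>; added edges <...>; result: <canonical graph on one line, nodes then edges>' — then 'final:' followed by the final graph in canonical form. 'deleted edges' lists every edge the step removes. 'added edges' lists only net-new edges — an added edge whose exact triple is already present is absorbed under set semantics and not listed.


step 1: rule r1; match: 0->15, 1->4, 2->11, 3->12; deleted nodes 15; deleted edges (15,4,c); (15,11,c); (15,12,c); added nodes 16, 17, 18, 19, 20, 21, 22; added edges (19,4,c); (19,16,c); (19,18,c); (20,11,c); (20,16,c); (20,17,c); (21,12,c); (21,17,c); (21,18,c); (22,16,c); (22,17,c); (22,18,c); result: nodes: 4:vx, 7:vx, 9:vx, 10:vx, 11:vx, 12:vx, 13:vx, 14:tri, 16:vx, 17:vx, 18:vx, 19:tri, 20:tri, 21:tri, 22:tri edges: (14,4,c); (14,7,c); (14,10,ck); (14,13,c); (19,4,c); (19,16,c); (19,18,c); (20,11,c); (20,16,c); (20,17,c); (21,12,c); (21,17,c); (21,18,c); (22,16,c); (22,17,c); (22,18,c)
step 2: rule r1; match: 0->19, 1->4, 2->16, 3->18; deleted nodes 19; deleted edges (19,4,c); (19,16,c); (19,18,c); added nodes 23, 24, 25, 26, 27, 28, 29; added edges (26,4,c); (26,23,c); (26,25,c); (27,16,c); (27,23,c); (27,24,c); (28,18,c); (28,24,c); (28,25,c); (29,23,c); (29,24,c); (29,25,c); result: nodes: 4:vx, 7:vx, 9:vx, 10:vx, 11:vx, 12:vx, 13:vx, 14:tri, 16:vx, 17:vx, 18:vx, 20:tri, 21:tri, 22:tri, 23:vx, 24:vx, 25:vx, 26:tri, 27:tri, 28:tri, 29:tri edges: (14,4,c); (14,7,c); (14,10,ck); (14,13,c); (20,11,c); (20,16,c); (20,17,c); (21,12,c); (21,17,c); (21,18,c); (22,16,c); (22,17,c); (22,18,c); (26,4,c); (26,23,c); (26,25,c); (27,16,c); (27,23,c); (27,24,c); (28,18,c); (28,24,c); (28,25,c); (29,23,c); (29,24,c); (29,25,c)
final:
nodes: 4:vx, 7:vx, 9:vx, 10:vx, 11:vx, 12:vx, 13:vx, 14:tri, 16:vx, 17:vx, 18:vx, 20:tri, 21:tri, 22:tri, 23:vx, 24:vx, 25:vx, 26:tri, 27:tri, 28:tri, 29:tri
edges: (14,4,c); (14,7,c); (14,10,ck); (14,13,c); (20,11,c); (20,16,c); (20,17,c); (21,12,c); (21,17,c); (21,18,c); (22,16,c); (22,17,c); (22,18,c); (26,4,c); (26,23,c); (26,25,c); (27,16,c); (27,23,c); (27,24,c); (28,18,c); (28,24,c); (28,25,c); (29,23,c); (29,24,c); (29,25,c)


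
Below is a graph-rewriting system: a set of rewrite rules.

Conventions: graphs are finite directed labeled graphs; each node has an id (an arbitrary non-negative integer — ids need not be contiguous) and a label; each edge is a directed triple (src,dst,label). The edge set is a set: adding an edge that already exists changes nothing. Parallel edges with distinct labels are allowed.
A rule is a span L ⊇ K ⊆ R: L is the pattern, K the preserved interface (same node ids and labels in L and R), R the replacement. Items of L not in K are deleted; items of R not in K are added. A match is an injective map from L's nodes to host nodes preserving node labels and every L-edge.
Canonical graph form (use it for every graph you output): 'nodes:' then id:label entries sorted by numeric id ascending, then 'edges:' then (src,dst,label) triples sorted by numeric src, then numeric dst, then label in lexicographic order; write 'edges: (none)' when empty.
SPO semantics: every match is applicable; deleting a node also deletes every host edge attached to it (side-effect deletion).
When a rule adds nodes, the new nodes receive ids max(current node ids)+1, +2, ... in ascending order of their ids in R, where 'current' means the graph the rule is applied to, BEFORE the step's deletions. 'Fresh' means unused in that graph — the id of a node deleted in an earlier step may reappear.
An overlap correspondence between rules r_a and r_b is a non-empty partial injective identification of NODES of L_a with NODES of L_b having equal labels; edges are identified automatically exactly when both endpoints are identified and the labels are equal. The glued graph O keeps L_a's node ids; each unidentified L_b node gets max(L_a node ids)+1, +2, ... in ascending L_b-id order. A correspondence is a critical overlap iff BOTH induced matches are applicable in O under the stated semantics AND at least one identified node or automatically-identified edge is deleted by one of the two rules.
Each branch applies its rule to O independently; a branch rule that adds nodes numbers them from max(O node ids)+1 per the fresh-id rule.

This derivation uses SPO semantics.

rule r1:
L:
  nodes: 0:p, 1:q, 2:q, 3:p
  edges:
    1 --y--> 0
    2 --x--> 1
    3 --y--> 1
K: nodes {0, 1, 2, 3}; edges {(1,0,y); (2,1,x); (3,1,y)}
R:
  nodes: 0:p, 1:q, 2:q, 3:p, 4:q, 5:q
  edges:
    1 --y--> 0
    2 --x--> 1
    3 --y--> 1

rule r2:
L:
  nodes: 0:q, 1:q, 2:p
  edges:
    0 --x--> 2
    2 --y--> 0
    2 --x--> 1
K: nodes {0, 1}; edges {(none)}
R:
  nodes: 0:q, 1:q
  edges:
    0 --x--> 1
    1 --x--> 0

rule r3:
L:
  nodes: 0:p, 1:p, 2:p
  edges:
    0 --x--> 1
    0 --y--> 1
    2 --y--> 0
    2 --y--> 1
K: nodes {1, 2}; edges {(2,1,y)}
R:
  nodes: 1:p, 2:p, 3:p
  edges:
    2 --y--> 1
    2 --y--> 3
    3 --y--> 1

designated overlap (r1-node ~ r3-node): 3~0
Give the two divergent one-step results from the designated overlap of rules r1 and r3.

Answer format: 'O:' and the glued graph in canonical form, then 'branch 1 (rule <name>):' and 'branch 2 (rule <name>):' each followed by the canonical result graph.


O:
nodes: 0:p, 1:q, 2:q, 3:p, 4:p, 5:p
edges: (1,0,y); (2,1,x); (3,1,y); (3,4,x); (3,4,y); (5,3,y); (5,4,y)
branch 1 (rule r1):
nodes: 0:p, 1:q, 2:q, 3:p, 4:p, 5:p, 6:q, 7:q
edges: (1,0,y); (2,1,x); (3,1,y); (3,4,x); (3,4,y); (5,3,y); (5,4,y)
branch 2 (rule r3):
nodes: 0:p, 1:q, 2:q, 4:p, 5:p, 6:p
edges: (1,0,y); (2,1,x); (5,4,y); (5,6,y); (6,4,y)


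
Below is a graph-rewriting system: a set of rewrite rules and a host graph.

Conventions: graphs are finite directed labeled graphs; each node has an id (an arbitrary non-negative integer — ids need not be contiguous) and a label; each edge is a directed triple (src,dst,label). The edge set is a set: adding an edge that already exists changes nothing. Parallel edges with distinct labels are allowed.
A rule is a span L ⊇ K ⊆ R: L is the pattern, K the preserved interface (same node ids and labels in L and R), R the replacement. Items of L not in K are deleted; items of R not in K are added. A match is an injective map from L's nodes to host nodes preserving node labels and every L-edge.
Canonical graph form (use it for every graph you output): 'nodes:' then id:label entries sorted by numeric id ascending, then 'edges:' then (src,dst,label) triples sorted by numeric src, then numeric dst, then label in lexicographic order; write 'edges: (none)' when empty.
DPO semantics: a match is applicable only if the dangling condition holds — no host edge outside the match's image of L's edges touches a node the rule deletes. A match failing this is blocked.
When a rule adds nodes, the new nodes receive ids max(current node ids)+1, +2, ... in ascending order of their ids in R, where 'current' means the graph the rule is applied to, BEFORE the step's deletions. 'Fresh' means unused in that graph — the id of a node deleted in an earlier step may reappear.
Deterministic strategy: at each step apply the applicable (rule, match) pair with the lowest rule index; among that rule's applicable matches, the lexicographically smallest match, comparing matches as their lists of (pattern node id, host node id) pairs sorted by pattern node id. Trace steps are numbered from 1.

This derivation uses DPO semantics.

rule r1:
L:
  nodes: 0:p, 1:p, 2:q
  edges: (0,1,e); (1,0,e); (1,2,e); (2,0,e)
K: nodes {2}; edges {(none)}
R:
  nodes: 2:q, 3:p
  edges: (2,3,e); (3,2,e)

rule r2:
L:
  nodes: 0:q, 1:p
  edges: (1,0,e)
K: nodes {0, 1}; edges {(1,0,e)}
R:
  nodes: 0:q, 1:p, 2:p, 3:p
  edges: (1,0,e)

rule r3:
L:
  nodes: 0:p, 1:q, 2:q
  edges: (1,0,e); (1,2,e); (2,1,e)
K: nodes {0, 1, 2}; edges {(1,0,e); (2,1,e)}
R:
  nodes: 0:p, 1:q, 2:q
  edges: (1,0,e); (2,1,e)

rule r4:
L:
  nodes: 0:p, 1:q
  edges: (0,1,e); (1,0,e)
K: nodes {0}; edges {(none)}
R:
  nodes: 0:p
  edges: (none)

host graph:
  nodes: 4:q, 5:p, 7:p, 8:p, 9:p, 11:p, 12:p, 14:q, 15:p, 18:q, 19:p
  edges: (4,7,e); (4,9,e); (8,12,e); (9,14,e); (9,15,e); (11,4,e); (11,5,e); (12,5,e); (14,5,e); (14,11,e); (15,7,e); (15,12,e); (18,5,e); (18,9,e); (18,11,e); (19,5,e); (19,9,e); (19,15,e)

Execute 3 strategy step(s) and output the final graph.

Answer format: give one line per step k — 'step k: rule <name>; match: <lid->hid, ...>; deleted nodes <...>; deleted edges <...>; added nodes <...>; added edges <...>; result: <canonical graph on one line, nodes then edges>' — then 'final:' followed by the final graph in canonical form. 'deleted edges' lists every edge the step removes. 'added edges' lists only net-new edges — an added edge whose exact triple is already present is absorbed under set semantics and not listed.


step 1: rule r2; match: 0->4, 1->11; deleted nodes (none); deleted edges (none); added nodes 20, 21; added edges (none); result: nodes: 4:q, 5:p, 7:p, 8:p, 9:p, 11:p, 12:p, 14:q, 15:p, 18:q, 19:p, 20:p, 21:p edges: (4,7,e); (4,9,e); (8,12,e); (9,14,e); (9,15,e); (11,4,e); (11,5,e); (12,5,e); (14,5,e); (14,11,e); (15,7,e); (15,12,e); (18,5,e); (18,9,e); (18,11,e); (19,5,e); (19,9,e); (19,15,e)
step 2: rule r2; match: 0->4, 1->11; deleted nodes (none); deleted edges (none); added nodes 22, 23; added edges (none); result: nodes: 4:q, 5:p, 7:p, 8:p, 9:p, 11:p, 12:p, 14:q, 15:p, 18:q, 19:p, 20:p, 21:p, 22:p, 23:p edges: (4,7,e); (4,9,e); (8,12,e); (9,14,e); (9,15,e); (11,4,e); (11,5,e); (12,5,e); (14,5,e); (14,11,e); (15,7,e); (15,12,e); (18,5,e); (18,9,e); (18,11,e); (19,5,e); (19,9,e); (19,15,e)
step 3: rule r2; match: 0->4, 1->11; deleted nodes (none); deleted edges (none); added nodes 24, 25; added edges (none); result: nodes: 4:q, 5:p, 7:p, 8:p, 9:p, 11:p, 12:p, 14:q, 15:p, 18:q, 19:p, 20:p, 21:p, 22:p, 23:p, 24:p, 25:p edges: (4,7,e); (4,9,e); (8,12,e); (9,14,e); (9,15,e); (11,4,e); (11,5,e); (12,5,e); (14,5,e); (14,11,e); (15,7,e); (15,12,e); (18,5,e); (18,9,e); (18,11,e); (19,5,e); (19,9,e); (19,15,e)
final:
nodes: 4:q, 5:p, 7:p, 8:p, 9:p, 11:p, 12:p, 14:q, 15:p, 18:q, 19:p, 20:p, 21:p, 22:p, 23:p, 24:p, 25:p
edges: (4,7,e); (4,9,e); (8,12,e); (9,14,e); (9,15,e); (11,4,e); (11,5,e); (12,5,e); (14,5,e); (14,11,e); (15,7,e); (15,12,e); (18,5,e); (18,9,e); (18,11,e); (19,5,e); (19,9,e); (19,15,e)


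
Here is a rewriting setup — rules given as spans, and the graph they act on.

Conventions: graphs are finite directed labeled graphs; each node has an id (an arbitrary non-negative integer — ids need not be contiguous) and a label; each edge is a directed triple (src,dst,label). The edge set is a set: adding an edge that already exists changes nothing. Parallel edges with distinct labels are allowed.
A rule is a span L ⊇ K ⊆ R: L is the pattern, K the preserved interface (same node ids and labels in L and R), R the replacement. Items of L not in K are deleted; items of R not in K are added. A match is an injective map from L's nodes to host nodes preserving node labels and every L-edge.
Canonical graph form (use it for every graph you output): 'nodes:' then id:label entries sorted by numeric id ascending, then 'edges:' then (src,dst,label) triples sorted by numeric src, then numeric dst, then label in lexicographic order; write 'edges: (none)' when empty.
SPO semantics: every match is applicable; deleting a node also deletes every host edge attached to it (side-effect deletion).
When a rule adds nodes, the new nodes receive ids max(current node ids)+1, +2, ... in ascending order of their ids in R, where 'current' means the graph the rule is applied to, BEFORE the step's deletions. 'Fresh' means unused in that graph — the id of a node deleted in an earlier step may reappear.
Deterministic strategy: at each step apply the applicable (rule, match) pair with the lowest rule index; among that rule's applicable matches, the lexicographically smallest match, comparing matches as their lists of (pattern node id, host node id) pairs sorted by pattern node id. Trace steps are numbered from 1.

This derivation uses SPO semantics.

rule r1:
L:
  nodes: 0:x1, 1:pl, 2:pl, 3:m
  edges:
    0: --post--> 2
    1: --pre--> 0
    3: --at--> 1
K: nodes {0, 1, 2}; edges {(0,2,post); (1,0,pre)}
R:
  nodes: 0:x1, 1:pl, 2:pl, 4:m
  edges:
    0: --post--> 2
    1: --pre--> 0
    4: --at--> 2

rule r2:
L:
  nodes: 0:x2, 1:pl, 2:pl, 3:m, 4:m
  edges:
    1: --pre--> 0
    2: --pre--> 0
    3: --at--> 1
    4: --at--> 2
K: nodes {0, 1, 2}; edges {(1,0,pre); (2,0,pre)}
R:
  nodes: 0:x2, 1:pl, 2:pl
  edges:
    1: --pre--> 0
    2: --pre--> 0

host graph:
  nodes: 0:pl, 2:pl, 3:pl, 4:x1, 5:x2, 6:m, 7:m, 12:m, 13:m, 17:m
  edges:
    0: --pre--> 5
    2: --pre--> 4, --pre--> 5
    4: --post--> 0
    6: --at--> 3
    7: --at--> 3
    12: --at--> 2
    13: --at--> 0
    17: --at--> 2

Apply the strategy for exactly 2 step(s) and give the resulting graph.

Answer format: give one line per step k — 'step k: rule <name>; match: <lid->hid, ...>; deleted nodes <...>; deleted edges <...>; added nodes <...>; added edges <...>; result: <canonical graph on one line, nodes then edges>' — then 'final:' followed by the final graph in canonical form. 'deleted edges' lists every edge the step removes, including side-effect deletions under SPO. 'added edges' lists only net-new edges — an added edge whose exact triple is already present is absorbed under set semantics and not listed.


step 1: rule r1; match: 0->4, 1->2, 2->0, 3->12; deleted nodes 12; deleted edges (12,2,at); added nodes 18; added edges (18,0,at); result: nodes: 0:pl, 2:pl, 3:pl, 4:x1, 5:x2, 6:m, 7:m, 13:m, 17:m, 18:m edges: (0,5,pre); (2,4,pre); (2,5,pre); (4,0,post); (6,3,at); (7,3,at); (13,0,at); (17,2,at); (18,0,at)
step 2: rule r1; match: 0->4, 1->2, 2->0, 3->17; deleted nodes 17; deleted edges (17,2,at); added nodes 19; added edges (19,0,at); result: nodes: 0:pl, 2:pl, 3:pl, 4:x1, 5:x2, 6:m, 7:m, 13:m, 18:m, 19:m edges: (0,5,pre); (2,4,pre); (2,5,pre); (4,0,post); (6,3,at); (7,3,at); (13,0,at); (18,0,at); (19,0,at)
final:
nodes: 0:pl, 2:pl, 3:pl, 4:x1, 5:x2, 6:m, 7:m, 13:m, 18:m, 19:m
edges: (0,5,pre); (2,4,pre); (2,5,pre); (4,0,post); (6,3,at); (7,3,at); (13,0,at); (18,0,at); (19,0,at)


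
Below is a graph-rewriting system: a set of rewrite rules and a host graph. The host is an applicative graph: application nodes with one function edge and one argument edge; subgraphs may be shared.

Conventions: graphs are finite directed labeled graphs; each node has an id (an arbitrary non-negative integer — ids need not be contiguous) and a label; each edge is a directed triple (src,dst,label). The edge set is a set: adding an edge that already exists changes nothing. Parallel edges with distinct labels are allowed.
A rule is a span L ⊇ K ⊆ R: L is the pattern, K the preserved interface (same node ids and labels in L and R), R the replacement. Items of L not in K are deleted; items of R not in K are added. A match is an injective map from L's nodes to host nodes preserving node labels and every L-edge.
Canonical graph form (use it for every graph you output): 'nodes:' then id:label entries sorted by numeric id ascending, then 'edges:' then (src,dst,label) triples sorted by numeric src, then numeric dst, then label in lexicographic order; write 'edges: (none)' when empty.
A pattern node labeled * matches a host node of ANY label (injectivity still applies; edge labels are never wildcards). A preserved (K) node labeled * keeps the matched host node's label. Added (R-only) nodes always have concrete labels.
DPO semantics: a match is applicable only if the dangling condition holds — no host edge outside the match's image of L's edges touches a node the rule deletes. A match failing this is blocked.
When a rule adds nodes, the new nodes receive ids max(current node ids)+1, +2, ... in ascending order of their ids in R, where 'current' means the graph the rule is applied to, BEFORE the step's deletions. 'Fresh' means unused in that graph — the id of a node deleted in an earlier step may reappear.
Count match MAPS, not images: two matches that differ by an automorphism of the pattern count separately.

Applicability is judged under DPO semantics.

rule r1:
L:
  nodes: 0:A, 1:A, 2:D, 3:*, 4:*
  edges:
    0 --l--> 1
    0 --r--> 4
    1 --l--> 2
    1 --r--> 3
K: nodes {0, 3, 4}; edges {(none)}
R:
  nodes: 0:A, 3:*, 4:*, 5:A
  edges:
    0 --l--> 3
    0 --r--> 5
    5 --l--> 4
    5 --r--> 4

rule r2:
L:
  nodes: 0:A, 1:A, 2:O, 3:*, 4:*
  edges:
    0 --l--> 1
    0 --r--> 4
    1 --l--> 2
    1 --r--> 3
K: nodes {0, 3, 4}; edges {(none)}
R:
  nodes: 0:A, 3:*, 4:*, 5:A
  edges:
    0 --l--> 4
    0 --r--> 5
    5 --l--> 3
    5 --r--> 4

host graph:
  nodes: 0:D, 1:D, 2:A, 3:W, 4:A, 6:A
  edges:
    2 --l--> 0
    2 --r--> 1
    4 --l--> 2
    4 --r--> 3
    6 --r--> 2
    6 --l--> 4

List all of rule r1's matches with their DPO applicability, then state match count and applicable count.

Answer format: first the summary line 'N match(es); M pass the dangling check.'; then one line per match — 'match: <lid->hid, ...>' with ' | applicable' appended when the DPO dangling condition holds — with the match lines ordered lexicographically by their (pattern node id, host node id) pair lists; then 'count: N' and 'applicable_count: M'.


1 match(es); 0 pass the dangling check.
match: 0->4, 1->2, 2->0, 3->1, 4->3
count: 1
applicable_count: 0


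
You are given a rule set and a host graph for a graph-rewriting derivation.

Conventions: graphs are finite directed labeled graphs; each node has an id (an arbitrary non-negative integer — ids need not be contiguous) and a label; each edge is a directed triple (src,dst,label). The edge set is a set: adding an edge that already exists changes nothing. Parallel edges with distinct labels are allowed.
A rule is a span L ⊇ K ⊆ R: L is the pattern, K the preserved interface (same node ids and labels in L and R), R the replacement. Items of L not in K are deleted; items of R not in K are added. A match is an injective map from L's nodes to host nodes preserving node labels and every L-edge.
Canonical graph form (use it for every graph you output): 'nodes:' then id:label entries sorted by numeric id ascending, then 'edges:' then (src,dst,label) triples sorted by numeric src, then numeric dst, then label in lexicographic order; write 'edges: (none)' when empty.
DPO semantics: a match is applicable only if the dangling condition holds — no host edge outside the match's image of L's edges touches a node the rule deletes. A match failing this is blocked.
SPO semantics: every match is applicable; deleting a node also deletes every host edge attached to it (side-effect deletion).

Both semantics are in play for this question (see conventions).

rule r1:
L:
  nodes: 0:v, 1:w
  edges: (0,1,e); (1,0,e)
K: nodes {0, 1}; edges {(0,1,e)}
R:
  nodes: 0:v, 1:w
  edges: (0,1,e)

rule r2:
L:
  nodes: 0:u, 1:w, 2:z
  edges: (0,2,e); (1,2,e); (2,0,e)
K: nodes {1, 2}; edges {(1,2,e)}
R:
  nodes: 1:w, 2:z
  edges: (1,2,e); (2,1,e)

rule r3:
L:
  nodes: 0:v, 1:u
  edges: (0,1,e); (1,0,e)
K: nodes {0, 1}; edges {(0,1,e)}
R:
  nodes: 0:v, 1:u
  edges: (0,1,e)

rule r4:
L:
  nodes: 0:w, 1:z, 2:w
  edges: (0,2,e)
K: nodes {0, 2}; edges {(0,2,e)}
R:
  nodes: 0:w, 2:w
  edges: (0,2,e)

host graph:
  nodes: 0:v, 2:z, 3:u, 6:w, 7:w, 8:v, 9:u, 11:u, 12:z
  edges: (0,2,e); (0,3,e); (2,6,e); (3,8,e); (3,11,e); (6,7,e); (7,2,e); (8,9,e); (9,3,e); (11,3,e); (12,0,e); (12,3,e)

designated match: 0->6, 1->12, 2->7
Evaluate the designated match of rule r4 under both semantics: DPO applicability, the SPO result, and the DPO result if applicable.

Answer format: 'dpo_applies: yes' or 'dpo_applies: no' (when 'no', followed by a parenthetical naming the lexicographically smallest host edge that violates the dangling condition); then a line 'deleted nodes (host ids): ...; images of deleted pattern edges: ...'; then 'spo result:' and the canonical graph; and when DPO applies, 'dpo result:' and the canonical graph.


dpo_applies: no
(the rule deletes node 12, which keeps host edge (12,0,e) outside the match image — the dangling condition fails, DPO blocks; SPO proceeds and side-deletes such edges)
deleted nodes (host ids): 12; images of deleted pattern edges: (none)
spo result:
nodes: 0:v, 2:z, 3:u, 6:w, 7:w, 8:v, 9:u, 11:u
edges: (0,2,e); (0,3,e); (2,6,e); (3,8,e); (3,11,e); (6,7,e); (7,2,e); (8,9,e); (9,3,e); (11,3,e)
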